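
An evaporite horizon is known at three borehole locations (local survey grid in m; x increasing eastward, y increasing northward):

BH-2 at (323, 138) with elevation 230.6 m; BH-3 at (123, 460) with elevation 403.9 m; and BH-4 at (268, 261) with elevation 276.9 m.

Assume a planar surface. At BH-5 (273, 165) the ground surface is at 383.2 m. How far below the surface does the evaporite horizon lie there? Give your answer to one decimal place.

107.2 m

Two edge vectors: BH-2→BH-3 = (-200, 322, 173.3), BH-2→BH-4 = (-55, 123, 46.3).
Normal n = (BH-2→BH-3) × (BH-2→BH-4) = (-6407.3, -271.5, -6890).
So ∂z/∂x = −n_x/n_z = −0.92994 and ∂z/∂y = −n_y/n_z = −0.03940.
Intercept c from BH-2: 230.6 + 300.37 + 5.44 = 536.41.
At (273, 165): z_contact = −253.87 − 6.50 + 536.41 = 276.03 m.
Depth below ground = 383.2 − 276.03 = 107.2 m.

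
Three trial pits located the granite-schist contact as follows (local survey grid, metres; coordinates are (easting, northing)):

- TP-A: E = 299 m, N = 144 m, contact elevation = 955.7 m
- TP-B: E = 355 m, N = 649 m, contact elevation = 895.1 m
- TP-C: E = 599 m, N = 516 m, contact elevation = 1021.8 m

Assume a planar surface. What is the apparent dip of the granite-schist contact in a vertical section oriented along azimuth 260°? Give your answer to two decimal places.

21.43°

Let the plane be z = a·E + b·N + c.
TP-B−TP-A: 56a + 505b = −60.6;  TP-C−TP-A: 300a + 372b = 66.1.
Solving gives a = 0.42798, b = −0.16746.
Unit vector along 260° is (sin 260°, cos 260°) = (-0.9848, -0.1736).
Slope in that direction = a·(-0.9848) + b·(-0.1736) = −0.39240.
Apparent dip = arctan|0.39240| = 21.43° (true dip is 24.7°, so apparent ≤ true as expected).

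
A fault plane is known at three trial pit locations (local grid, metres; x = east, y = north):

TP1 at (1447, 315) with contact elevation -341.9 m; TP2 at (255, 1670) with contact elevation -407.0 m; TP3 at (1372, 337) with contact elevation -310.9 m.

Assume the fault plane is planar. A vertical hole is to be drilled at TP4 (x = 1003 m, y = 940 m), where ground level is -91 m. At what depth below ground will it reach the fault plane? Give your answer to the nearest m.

Two edge vectors: TP1→TP2 = (-1192, 1355, -65.1), TP1→TP3 = (-75, 22, 31).
Normal n = (TP1→TP2) × (TP1→TP3) = (43437.2, 41834.5, 75401).
So ∂z/∂x = −n_x/n_z = −0.57608 and ∂z/∂y = −n_y/n_z = −0.55483.
Intercept c from TP1: -341.9 + 833.59 + 174.77 = 666.46.
At (1003, 940): z_contact = −577.8 − 521.5 + 666.46 = -432.9 m.
Depth below ground = -91 − (-432.9) = 342 m.

342 m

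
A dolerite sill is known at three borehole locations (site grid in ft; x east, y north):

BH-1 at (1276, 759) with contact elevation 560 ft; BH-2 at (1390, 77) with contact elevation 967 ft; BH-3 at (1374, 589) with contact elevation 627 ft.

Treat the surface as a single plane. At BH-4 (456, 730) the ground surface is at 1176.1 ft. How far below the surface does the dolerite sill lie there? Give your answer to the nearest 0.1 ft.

Let the plane be z = a·x + b·y + c.
BH-2−BH-1: 114a − 682b = 407;  BH-3−BH-1: 98a − 170b = 67.
Solving gives a = −0.495111, b = −0.679535.
Then c = 560 − a·1276 − b·759 = 1707.53.
At (456, 730): z_contact = −225.77 − 496.06 + 1707.53 = 985.70 ft.
Depth below ground = 1176.1 − 985.70 = 190.4 ft.

190.4 ft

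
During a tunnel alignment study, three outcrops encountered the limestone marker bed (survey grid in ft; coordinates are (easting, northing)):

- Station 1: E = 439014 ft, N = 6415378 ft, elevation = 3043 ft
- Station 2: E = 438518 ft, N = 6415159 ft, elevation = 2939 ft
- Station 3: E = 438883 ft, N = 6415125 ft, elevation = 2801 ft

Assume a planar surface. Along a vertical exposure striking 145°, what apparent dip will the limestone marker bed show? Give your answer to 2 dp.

46.63°

Two edge vectors: Station 1→Station 2 = (-496, -219, -104), Station 1→Station 3 = (-131, -253, -242).
Normal n = (Station 1→Station 2) × (Station 1→Station 3) = (26686, -106408, 96799).
So ∂z/∂E = −n_x/n_z = −0.27568 and ∂z/∂N = −n_y/n_z = 1.09927.
Unit vector along 145° is (sin 145°, cos 145°) = (0.5736, -0.8192).
Slope in that direction = a·(0.5736) + b·(-0.8192) = −1.05859.
Apparent dip = arctan|1.05859| = 46.63° (true dip is 48.6°, so apparent ≤ true as expected).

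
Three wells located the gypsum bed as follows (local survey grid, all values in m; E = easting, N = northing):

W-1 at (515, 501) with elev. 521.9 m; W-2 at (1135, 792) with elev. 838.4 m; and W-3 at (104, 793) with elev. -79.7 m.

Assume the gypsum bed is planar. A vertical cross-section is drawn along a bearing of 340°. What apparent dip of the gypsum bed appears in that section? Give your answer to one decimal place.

46.8°

Let the plane be z = a·E + b·N + c.
W-2−W-1: 620a + 291b = 316.5;  W-3−W-1: −411a + 292b = −601.6.
Solving gives a = 0.88971, b = −0.80798.
Unit vector along 340° is (sin 340°, cos 340°) = (-0.3420, 0.9397).
Slope in that direction = a·(-0.3420) + b·(0.9397) = −1.06355.
Apparent dip = arctan|1.06355| = 46.8° (true dip is 50.2°, so apparent ≤ true as expected).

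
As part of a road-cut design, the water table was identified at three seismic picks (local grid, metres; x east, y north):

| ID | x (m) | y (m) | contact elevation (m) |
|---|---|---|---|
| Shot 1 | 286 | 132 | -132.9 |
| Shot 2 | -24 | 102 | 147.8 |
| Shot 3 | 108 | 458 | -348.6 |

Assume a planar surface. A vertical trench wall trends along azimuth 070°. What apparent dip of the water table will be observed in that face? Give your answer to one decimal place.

48.4°

Let the plane be z = a·x + b·y + c.
Shot 2−Shot 1: −310a − 30b = 280.7;  Shot 3−Shot 1: −178a + 326b = −215.7.
Solving gives a = −0.79922, b = −1.09804.
Unit vector along 070° is (sin 70°, cos 70°) = (0.9397, 0.3420).
Slope in that direction = a·(0.9397) + b·(0.3420) = −1.12658.
Apparent dip = arctan|1.12658| = 48.4° (true dip is 53.6°, so apparent ≤ true as expected).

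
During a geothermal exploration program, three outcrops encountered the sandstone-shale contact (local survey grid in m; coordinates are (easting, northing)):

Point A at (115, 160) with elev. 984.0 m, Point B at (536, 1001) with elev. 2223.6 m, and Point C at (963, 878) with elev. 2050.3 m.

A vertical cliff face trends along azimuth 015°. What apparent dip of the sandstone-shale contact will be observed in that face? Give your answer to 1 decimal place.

Let the plane be z = a·E + b·N + c.
Point B−Point A: 421a + 841b = 1239.6;  Point C−Point A: 848a + 718b = 1066.3.
Solving gives a = 0.01637, b = 1.46577.
Unit vector along 015° is (sin 15°, cos 15°) = (0.2588, 0.9659).
Slope in that direction = a·(0.2588) + b·(0.9659) = 1.42006.
Apparent dip = arctan|1.42006| = 54.8° (true dip is 55.7°, so apparent ≤ true as expected).

54.8°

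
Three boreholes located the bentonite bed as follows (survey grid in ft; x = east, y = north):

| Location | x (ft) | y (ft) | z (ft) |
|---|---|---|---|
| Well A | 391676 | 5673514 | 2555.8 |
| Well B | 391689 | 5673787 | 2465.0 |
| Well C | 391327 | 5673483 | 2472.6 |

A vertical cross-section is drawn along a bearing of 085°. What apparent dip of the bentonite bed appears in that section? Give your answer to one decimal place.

13.4°

Let the plane be z = a·x + b·y + c.
Well B−Well A: 13a + 273b = −90.8;  Well C−Well A: −349a − 31b = −83.2.
Solving gives a = 0.26908, b = −0.34541.
Unit vector along 085° is (sin 85°, cos 85°) = (0.9962, 0.0872).
Slope in that direction = a·(0.9962) + b·(0.0872) = 0.23795.
Apparent dip = arctan|0.23795| = 13.4° (true dip is 23.6°, so apparent ≤ true as expected).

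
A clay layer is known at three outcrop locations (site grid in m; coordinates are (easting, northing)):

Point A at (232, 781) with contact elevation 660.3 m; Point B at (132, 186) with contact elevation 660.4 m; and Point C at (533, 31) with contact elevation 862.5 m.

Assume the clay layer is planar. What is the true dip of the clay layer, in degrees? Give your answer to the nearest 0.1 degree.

Two edge vectors: Point A→Point B = (-100, -595, 0.1), Point A→Point C = (301, -750, 202.2).
Normal n = (Point A→Point B) × (Point A→Point C) = (-120234, 20250.1, 254095).
So ∂z/∂E = −n_x/n_z = 0.47319 and ∂z/∂N = −n_y/n_z = −0.07969.
Gradient magnitude |∇z| = √(a² + b²) = √(0.22390 + 0.00635) = 0.47985.
True dip = arctan(0.47985) = 25.6°, dipping toward W (azimuth ≈ 280°).

25.6°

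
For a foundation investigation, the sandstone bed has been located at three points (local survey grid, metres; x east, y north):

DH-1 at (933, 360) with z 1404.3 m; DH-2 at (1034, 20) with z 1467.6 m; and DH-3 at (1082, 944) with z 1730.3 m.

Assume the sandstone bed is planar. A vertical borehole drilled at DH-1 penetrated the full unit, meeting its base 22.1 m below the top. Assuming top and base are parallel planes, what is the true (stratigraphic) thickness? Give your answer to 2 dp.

Two edge vectors: DH-1→DH-2 = (101, -340, 63.3), DH-1→DH-3 = (149, 584, 326).
Normal n = (DH-1→DH-2) × (DH-1→DH-3) = (-147807.2, -23494.3, 109644).
So ∂z/∂x = −n_x/n_z = 1.34806 and ∂z/∂y = −n_y/n_z = 0.21428.
|∇z| = √(a²+b²) = 1.36499, so dip δ = arctan(1.36499) = 53.77°.
True thickness = vertical thickness × cos δ = 22.1 × cos 53.77° = 13.06 m.

13.06 m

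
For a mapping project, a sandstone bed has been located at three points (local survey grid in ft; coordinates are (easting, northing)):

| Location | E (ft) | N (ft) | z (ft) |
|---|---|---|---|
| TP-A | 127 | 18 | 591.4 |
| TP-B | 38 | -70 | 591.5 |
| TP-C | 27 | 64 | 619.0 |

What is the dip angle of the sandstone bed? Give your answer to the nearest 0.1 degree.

Two edge vectors: TP-A→TP-B = (-89, -88, 0.1), TP-A→TP-C = (-100, 46, 27.6).
Normal n = (TP-A→TP-B) × (TP-A→TP-C) = (-2433.4, 2446.4, -12894).
So ∂z/∂E = −n_x/n_z = −0.18872 and ∂z/∂N = −n_y/n_z = 0.18973.
Gradient magnitude |∇z| = √(a² + b²) = √(0.03562 + 0.03600) = 0.26761.
True dip = arctan(0.26761) = 15.0°, dipping toward SE (azimuth ≈ 135°).

15.0°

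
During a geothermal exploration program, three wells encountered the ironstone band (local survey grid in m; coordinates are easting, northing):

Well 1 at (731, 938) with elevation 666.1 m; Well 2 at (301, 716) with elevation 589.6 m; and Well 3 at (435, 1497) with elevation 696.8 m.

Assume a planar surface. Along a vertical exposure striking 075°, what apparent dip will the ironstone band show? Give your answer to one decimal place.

8.2°

Let the plane be z = a·easting + b·northing + c.
Well 2−Well 1: −430a − 222b = −76.5;  Well 3−Well 1: −296a + 559b = 30.7.
Solving gives a = 0.11745, b = 0.11711.
Unit vector along 075° is (sin 75°, cos 75°) = (0.9659, 0.2588).
Slope in that direction = a·(0.9659) + b·(0.2588) = 0.14375.
Apparent dip = arctan|0.14375| = 8.2° (true dip is 9.4°, so apparent ≤ true as expected).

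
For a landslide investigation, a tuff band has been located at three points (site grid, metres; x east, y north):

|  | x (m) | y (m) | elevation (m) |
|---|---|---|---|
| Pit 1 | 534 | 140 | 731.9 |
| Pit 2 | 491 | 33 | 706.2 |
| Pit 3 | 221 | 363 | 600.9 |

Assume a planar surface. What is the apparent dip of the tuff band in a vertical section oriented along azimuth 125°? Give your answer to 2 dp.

18.95°

Two edge vectors: Pit 1→Pit 2 = (-43, -107, -25.7), Pit 1→Pit 3 = (-313, 223, -131).
Normal n = (Pit 1→Pit 2) × (Pit 1→Pit 3) = (19748.1, 2411.1, -43080).
So ∂z/∂x = −n_x/n_z = 0.45841 and ∂z/∂y = −n_y/n_z = 0.05597.
Unit vector along 125° is (sin 125°, cos 125°) = (0.8192, -0.5736).
Slope in that direction = a·(0.8192) + b·(-0.5736) = 0.34340.
Apparent dip = arctan|0.34340| = 18.95° (true dip is 24.8°, so apparent ≤ true as expected).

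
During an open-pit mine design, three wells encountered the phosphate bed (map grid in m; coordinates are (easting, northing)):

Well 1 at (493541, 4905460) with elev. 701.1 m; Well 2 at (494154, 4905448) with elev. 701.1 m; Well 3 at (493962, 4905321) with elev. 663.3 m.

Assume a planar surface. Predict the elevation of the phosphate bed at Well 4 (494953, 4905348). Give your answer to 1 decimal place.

676.7 m

Let the plane be z = a·E + b·N + c.
Well 2−Well 1: 613a − 12b = 0;  Well 3−Well 1: 421a − 139b = −37.8.
Solving gives a = 0.005659036, b = 0.289082403.
Then c = 701.1 − a·493541 − b·4905460 = −1420174.03.
At (494953, 4905348): z = 2801.0 + 1418049.8 − 1420174.03 = 676.7 m.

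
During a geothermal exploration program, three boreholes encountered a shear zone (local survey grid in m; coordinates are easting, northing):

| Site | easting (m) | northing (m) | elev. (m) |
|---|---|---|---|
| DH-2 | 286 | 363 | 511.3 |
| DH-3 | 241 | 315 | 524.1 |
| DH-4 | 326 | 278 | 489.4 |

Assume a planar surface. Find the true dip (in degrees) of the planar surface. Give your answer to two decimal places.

20.88°

Two edge vectors: DH-2→DH-3 = (-45, -48, 12.8), DH-2→DH-4 = (40, -85, -21.9).
Normal n = (DH-2→DH-3) × (DH-2→DH-4) = (2139.2, -473.5, 5745).
So ∂z/∂easting = −n_x/n_z = −0.37236 and ∂z/∂northing = −n_y/n_z = 0.08242.
Gradient magnitude |∇z| = √(a² + b²) = √(0.13865 + 0.00679) = 0.38137.
True dip = arctan(0.38137) = 20.88°, dipping toward ESE (azimuth ≈ 102°).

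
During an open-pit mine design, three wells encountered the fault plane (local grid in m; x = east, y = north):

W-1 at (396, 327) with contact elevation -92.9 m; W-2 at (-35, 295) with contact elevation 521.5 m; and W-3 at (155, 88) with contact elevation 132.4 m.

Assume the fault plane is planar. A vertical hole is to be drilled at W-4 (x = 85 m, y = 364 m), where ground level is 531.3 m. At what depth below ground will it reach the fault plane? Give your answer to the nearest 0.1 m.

Let the plane be z = a·x + b·y + c.
W-2−W-1: −431a − 32b = 614.4;  W-3−W-1: −241a − 239b = 225.3.
Solving gives a = −1.46523, b = 0.53481.
Then c = -92.9 − a·396 − b·327 = 312.45.
At (85, 364): z_contact = −124.54 + 194.67 + 312.45 = 382.57 m.
Depth below ground = 531.3 − 382.57 = 148.7 m.

148.7 m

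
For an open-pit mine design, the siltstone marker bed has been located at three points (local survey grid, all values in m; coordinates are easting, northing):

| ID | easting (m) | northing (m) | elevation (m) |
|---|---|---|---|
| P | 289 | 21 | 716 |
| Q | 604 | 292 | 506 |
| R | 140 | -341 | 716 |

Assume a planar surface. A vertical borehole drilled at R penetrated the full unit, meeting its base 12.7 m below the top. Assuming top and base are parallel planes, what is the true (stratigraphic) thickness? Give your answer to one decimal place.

Two edge vectors: P→Q = (315, 271, -210), P→R = (-149, -362, 0).
Normal n = (P→Q) × (P→R) = (-76020, 31290, -73651).
So ∂z/∂easting = −n_x/n_z = −1.03217 and ∂z/∂northing = −n_y/n_z = 0.42484.
|∇z| = √(a²+b²) = 1.11618, so dip δ = arctan(1.11618) = 48.14°.
True thickness = vertical thickness × cos δ = 12.7 × cos 48.14° = 8.5 m.

8.5 m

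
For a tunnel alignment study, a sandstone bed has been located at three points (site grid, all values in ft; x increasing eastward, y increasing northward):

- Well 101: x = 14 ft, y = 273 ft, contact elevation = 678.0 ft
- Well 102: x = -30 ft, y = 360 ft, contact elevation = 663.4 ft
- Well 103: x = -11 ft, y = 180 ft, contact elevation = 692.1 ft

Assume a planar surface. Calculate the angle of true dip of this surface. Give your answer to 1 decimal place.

9.0°

Two edge vectors: Well 101→Well 102 = (-44, 87, -14.6), Well 101→Well 103 = (-25, -93, 14.1).
Normal n = (Well 101→Well 102) × (Well 101→Well 103) = (-131.1, 985.4, 6267).
So ∂z/∂x = −n_x/n_z = 0.02092 and ∂z/∂y = −n_y/n_z = −0.15724.
Gradient magnitude |∇z| = √(a² + b²) = √(0.00044 + 0.02472) = 0.15862.
True dip = arctan(0.15862) = 9.0°, dipping toward N (azimuth ≈ 352°).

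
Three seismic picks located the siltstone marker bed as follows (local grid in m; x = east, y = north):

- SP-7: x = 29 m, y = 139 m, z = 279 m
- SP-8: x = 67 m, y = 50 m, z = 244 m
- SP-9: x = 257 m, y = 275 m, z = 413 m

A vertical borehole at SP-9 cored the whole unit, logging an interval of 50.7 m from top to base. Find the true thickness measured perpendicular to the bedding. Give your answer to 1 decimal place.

43.8 m

Two edge vectors: SP-7→SP-8 = (38, -89, -35), SP-7→SP-9 = (228, 136, 134).
Normal n = (SP-7→SP-8) × (SP-7→SP-9) = (-7166, -13072, 25460).
So ∂z/∂x = −n_x/n_z = 0.28146 and ∂z/∂y = −n_y/n_z = 0.51343.
|∇z| = √(a²+b²) = 0.58552, so dip δ = arctan(0.58552) = 30.35°.
True thickness = vertical thickness × cos δ = 50.7 × cos 30.35° = 43.8 m.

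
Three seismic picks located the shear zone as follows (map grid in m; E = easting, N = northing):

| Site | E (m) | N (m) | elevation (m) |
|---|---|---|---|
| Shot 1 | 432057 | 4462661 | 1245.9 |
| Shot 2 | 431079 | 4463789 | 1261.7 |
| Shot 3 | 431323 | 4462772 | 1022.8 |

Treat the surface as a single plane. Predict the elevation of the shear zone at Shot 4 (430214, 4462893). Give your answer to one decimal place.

Let the plane be z = a·E + b·N + c.
Shot 2−Shot 1: −978a + 1128b = 15.8;  Shot 3−Shot 1: −734a + 111b = −223.1.
Solving gives a = 0.352255649, b = 0.319420234.
Then c = 1245.9 − a·432057 − b·4462661 = −1576412.84.
At (430214, 4462893): z = 151545.3 + 1425538.3 − 1576412.84 = 670.8 m.

670.8 m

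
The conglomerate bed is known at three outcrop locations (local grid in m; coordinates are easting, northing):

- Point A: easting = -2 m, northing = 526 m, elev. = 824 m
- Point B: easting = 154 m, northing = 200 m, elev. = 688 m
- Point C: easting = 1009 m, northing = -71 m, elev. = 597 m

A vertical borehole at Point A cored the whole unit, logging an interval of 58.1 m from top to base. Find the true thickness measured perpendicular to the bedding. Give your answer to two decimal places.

53.32 m

Let the plane be z = a·easting + b·northing + c.
Point B−Point A: 156a − 326b = −136;  Point C−Point A: 1011a − 597b = −227.
Solving gives a = 0.03041, b = 0.43173.
|∇z| = √(a²+b²) = 0.43280, so dip δ = arctan(0.43280) = 23.40°.
True thickness = vertical thickness × cos δ = 58.1 × cos 23.40° = 53.32 m.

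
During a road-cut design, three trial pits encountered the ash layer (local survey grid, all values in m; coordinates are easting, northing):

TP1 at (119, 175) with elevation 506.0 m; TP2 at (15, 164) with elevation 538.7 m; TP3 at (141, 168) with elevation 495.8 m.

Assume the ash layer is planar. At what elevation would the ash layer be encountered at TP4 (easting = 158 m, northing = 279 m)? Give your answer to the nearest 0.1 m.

528.9 m

Let the plane be z = a·easting + b·northing + c.
TP2−TP1: −104a − 11b = 32.7;  TP3−TP1: 22a − 7b = −10.2.
Solving gives a = −0.35165, b = 0.35196.
Then c = 506 − a·119 − b·175 = 486.25.
At (158, 279): z = −55.6 + 98.2 + 486.25 = 528.9 m.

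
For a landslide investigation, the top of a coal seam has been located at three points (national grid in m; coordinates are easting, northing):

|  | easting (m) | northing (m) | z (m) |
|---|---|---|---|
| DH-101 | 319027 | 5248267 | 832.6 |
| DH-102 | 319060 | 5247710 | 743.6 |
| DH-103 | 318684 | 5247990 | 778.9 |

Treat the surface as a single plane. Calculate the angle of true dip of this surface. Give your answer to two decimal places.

9.28°

Let the plane be z = a·easting + b·northing + c.
DH-102−DH-101: 33a − 557b = −89;  DH-103−DH-101: −343a − 277b = −53.7.
Solving gives a = 0.02626, b = 0.16134.
Gradient magnitude |∇z| = √(a² + b²) = √(0.00069 + 0.02603) = 0.16346.
True dip = arctan(0.16346) = 9.28°, dipping toward S (azimuth ≈ 189°).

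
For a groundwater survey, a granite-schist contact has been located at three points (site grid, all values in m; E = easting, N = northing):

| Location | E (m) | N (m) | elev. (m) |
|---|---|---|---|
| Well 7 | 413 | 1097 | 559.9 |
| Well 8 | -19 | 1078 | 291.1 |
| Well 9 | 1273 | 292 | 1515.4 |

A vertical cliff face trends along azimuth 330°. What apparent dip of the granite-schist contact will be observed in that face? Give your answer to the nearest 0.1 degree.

Let the plane be z = a·E + b·N + c.
Well 8−Well 7: −432a − 19b = −268.8;  Well 9−Well 7: 860a − 805b = 955.5.
Solving gives a = 0.64416, b = −0.49879.
Unit vector along 330° is (sin 330°, cos 330°) = (-0.5000, 0.8660).
Slope in that direction = a·(-0.5000) + b·(0.8660) = −0.75404.
Apparent dip = arctan|0.75404| = 37.0° (true dip is 39.2°, so apparent ≤ true as expected).

37.0°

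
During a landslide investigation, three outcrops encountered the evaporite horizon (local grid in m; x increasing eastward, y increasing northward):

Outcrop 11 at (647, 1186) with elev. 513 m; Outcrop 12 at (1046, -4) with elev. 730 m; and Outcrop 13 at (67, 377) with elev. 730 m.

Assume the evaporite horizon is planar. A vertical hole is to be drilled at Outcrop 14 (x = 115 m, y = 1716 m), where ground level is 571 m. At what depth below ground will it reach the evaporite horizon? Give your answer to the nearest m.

Two edge vectors: Outcrop 11→Outcrop 12 = (399, -1190, 217), Outcrop 11→Outcrop 13 = (-580, -809, 217).
Normal n = (Outcrop 11→Outcrop 12) × (Outcrop 11→Outcrop 13) = (-82677, -212443, -1012991).
So ∂z/∂x = −n_x/n_z = −0.08162 and ∂z/∂y = −n_y/n_z = −0.20972.
Intercept c from Outcrop 11: 513 + 52.81 + 248.73 = 814.53.
At (115, 1716): z_contact = −9.4 − 359.9 + 814.53 = 445.3 m.
Depth below ground = 571 − 445.3 = 126 m.

126 m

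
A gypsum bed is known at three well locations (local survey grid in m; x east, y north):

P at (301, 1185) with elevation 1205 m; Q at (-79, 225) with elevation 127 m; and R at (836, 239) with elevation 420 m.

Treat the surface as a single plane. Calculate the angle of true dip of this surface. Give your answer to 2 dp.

Two edge vectors: P→Q = (-380, -960, -1078), P→R = (535, -946, -785).
Normal n = (P→Q) × (P→R) = (-266188, -875030, 873080).
So ∂z/∂x = −n_x/n_z = 0.30488 and ∂z/∂y = −n_y/n_z = 1.00223.
Gradient magnitude |∇z| = √(a² + b²) = √(0.09295 + 1.00447) = 1.04758.
True dip = arctan(1.04758) = 46.33°, dipping toward SSW (azimuth ≈ 197°).

46.33°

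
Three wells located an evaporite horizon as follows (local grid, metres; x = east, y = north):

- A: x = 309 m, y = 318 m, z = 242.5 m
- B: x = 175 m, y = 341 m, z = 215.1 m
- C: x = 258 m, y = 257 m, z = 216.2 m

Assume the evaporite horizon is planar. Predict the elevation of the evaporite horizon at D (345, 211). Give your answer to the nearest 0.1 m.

Let the plane be z = a·x + b·y + c.
B−A: −134a + 23b = −27.4;  C−A: −51a − 61b = −26.3.
Solving gives a = 0.24353, b = 0.22754.
Then c = 242.5 − a·309 − b·318 = 94.89.
At (345, 211): z = 84.0 + 48.0 + 94.89 = 226.9 m.

226.9 m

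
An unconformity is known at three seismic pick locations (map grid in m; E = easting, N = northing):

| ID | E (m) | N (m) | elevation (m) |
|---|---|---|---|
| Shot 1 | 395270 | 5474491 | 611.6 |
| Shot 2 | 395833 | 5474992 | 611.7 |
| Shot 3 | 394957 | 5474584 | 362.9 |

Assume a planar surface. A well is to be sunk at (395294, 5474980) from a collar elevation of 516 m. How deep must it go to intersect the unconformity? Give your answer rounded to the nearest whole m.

217 m

Let the plane be z = a·E + b·N + c.
Shot 2−Shot 1: 563a + 501b = 0.1;  Shot 3−Shot 1: −313a + 93b = −248.7.
Solving gives a = 0.59572027, b = −0.66924254.
Then c = 611.6 − a·395270 − b·5474491 = 3428903.50.
At (395294, 5474980): z_contact = 235484.6 − 3664089.5 + 3428903.50 = 298.6 m.
Depth below ground = 516 − 298.6 = 217 m.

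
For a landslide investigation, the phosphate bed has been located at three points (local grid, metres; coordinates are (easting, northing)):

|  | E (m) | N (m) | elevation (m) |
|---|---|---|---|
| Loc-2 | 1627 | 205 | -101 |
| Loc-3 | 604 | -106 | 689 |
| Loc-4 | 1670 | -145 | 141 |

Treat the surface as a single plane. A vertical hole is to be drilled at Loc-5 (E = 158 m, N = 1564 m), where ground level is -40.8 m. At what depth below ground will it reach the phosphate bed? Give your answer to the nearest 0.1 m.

Let the plane be z = a·E + b·N + c.
Loc-3−Loc-2: −1023a − 311b = 790;  Loc-4−Loc-2: 43a − 350b = 242.
Solving gives a = −0.541803, b = −0.757993.
Then c = -101 − a·1627 − b·205 = 935.90.
At (158, 1564): z_contact = −85.60 − 1185.50 + 935.90 = -335.20 m.
Depth below ground = -40.8 − (-335.20) = 294.4 m.

294.4 m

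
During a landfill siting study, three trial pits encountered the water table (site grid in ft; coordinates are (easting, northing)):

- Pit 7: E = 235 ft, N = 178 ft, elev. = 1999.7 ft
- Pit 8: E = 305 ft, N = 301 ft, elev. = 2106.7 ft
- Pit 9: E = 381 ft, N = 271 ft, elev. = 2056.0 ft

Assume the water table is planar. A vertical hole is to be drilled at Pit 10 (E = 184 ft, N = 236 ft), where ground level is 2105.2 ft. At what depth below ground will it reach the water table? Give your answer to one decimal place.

32.8 ft

Two edge vectors: Pit 7→Pit 8 = (70, 123, 107), Pit 7→Pit 9 = (146, 93, 56.3).
Normal n = (Pit 7→Pit 8) × (Pit 7→Pit 9) = (-3026.1, 11681, -11448).
So ∂z/∂E = −n_x/n_z = −0.26433 and ∂z/∂N = −n_y/n_z = 1.02035.
Intercept c from Pit 7: 1999.7 + 62.12 − 181.62 = 1880.20.
At (184, 236): z_contact = −48.64 + 240.80 + 1880.20 = 2072.36 ft.
Depth below ground = 2105.2 − 2072.36 = 32.8 ft.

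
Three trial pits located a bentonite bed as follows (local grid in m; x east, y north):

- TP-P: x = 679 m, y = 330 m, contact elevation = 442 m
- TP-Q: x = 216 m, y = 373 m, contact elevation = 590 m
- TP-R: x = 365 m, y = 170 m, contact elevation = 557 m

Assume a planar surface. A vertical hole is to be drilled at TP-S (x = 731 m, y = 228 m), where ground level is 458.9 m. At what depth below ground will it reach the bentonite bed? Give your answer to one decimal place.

26.0 m

Let the plane be z = a·x + b·y + c.
TP-Q−TP-P: −463a + 43b = 148;  TP-R−TP-P: −314a − 160b = 115.
Solving gives a = −0.32684, b = −0.07733.
Then c = 442 − a·679 − b·330 = 689.44.
At (731, 228): z_contact = −238.92 − 17.63 + 689.44 = 432.89 m.
Depth below ground = 458.9 − 432.89 = 26.0 m.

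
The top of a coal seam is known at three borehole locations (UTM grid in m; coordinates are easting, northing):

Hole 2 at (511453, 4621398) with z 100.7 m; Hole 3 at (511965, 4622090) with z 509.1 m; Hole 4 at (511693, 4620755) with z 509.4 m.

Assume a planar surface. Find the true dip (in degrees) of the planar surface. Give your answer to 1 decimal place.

Let the plane be z = a·easting + b·northing + c.
Hole 3−Hole 2: 512a + 692b = 408.4;  Hole 4−Hole 2: 240a − 643b = 408.7.
Solving gives a = 1.10120, b = −0.22459.
Gradient magnitude |∇z| = √(a² + b²) = √(1.21265 + 0.05044) = 1.12387.
True dip = arctan(1.12387) = 48.3°, dipping toward WNW (azimuth ≈ 282°).

48.3°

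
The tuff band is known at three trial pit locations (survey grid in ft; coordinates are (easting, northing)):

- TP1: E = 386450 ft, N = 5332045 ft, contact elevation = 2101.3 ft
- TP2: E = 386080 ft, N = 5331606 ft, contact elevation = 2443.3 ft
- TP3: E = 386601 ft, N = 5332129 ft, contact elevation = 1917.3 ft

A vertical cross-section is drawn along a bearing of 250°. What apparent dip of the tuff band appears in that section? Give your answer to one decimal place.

Let the plane be z = a·E + b·N + c.
TP2−TP1: −370a − 439b = 342;  TP3−TP1: 151a + 84b = −184.
Solving gives a = −1.47826, b = 0.46687.
Unit vector along 250° is (sin 250°, cos 250°) = (-0.9397, -0.3420).
Slope in that direction = a·(-0.9397) + b·(-0.3420) = 1.22943.
Apparent dip = arctan|1.22943| = 50.9° (true dip is 57.2°, so apparent ≤ true as expected).

50.9°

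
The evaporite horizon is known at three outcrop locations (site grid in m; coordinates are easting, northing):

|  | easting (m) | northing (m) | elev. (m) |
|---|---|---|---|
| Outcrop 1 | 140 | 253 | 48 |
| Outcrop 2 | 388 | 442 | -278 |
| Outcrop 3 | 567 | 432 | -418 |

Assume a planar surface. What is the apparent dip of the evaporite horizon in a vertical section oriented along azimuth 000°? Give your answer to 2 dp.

Let the plane be z = a·easting + b·northing + c.
Outcrop 2−Outcrop 1: 248a + 189b = −326;  Outcrop 3−Outcrop 1: 427a + 179b = −466.
Solving gives a = −0.81848, b = −0.65088.
Unit vector along 000° is (sin 0°, cos 0°) = (0.0000, 1.0000).
Slope in that direction = a·(0.0000) + b·(1.0000) = −0.65088.
Apparent dip = arctan|0.65088| = 33.06° (true dip is 46.3°, so apparent ≤ true as expected).

33.06°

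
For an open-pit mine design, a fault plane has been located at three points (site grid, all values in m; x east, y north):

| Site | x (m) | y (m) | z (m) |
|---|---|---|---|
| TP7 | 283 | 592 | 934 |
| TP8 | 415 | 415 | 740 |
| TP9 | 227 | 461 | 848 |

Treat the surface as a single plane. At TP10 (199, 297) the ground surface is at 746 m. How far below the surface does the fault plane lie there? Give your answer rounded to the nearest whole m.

Let the plane be z = a·x + b·y + c.
TP8−TP7: 132a − 177b = −194;  TP9−TP7: −56a − 131b = −86.
Solving gives a = −0.37465, b = 0.81664.
Then c = 934 − a·283 − b·592 = 556.57.
At (199, 297): z_contact = −74.6 + 242.5 + 556.57 = 724.6 m.
Depth below ground = 746 − 724.6 = 21 m.

21 m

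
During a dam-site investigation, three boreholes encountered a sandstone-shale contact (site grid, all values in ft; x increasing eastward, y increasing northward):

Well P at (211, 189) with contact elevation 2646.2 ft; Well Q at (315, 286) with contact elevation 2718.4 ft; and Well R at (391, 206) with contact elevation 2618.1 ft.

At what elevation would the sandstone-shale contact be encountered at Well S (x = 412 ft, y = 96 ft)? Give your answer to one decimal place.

Let the plane be z = a·x + b·y + c.
Well Q−Well P: 104a + 97b = 72.2;  Well R−Well P: 180a + 17b = −28.1.
Solving gives a = −0.25192, b = 1.01443.
Then c = 2646.2 − a·211 − b·189 = 2507.63.
At (412, 96): z = −103.8 + 97.4 + 2507.63 = 2501.2 ft.

2501.2 ft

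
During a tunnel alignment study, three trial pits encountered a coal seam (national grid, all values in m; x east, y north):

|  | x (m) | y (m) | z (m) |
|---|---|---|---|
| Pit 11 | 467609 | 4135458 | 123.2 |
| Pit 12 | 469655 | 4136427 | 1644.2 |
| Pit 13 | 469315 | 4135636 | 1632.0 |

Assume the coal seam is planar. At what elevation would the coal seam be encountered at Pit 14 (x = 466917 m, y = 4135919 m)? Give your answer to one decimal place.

Let the plane be z = a·x + b·y + c.
Pit 12−Pit 11: 2046a + 969b = 1521;  Pit 13−Pit 11: 1706a + 178b = 1508.8.
Solving gives a = 0.924249491, b = −0.381851867.
Then c = 123.2 − a·467609 − b·4135458 = 1147068.18.
At (466917, 4135919): z = 431547.8 − 1579308.4 + 1147068.18 = -692.4 m.

-692.4 m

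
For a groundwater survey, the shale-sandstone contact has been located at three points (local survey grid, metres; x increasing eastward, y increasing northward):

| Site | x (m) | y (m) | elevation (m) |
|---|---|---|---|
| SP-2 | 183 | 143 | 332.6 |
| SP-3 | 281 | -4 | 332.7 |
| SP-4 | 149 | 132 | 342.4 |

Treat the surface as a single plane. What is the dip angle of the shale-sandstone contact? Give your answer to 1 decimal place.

15.9°

Two edge vectors: SP-2→SP-3 = (98, -147, 0.1), SP-2→SP-4 = (-34, -11, 9.8).
Normal n = (SP-2→SP-3) × (SP-2→SP-4) = (-1439.5, -963.8, -6076).
So ∂z/∂x = −n_x/n_z = −0.23692 and ∂z/∂y = −n_y/n_z = −0.15862.
Gradient magnitude |∇z| = √(a² + b²) = √(0.05613 + 0.02516) = 0.28512.
True dip = arctan(0.28512) = 15.9°, dipping toward NE (azimuth ≈ 056°).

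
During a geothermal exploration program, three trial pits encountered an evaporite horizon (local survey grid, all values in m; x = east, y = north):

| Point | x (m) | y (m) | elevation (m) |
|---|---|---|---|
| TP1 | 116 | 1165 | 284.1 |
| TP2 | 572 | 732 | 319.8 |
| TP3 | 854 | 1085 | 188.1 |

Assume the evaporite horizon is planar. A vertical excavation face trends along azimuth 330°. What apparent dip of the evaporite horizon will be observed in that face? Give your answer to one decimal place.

Two edge vectors: TP1→TP2 = (456, -433, 35.7), TP1→TP3 = (738, -80, -96).
Normal n = (TP1→TP2) × (TP1→TP3) = (44424, 70122.6, 283074).
So ∂z/∂x = −n_x/n_z = −0.15693 and ∂z/∂y = −n_y/n_z = −0.24772.
Unit vector along 330° is (sin 330°, cos 330°) = (-0.5000, 0.8660).
Slope in that direction = a·(-0.5000) + b·(0.8660) = −0.13606.
Apparent dip = arctan|0.13606| = 7.7° (true dip is 16.3°, so apparent ≤ true as expected).

7.7°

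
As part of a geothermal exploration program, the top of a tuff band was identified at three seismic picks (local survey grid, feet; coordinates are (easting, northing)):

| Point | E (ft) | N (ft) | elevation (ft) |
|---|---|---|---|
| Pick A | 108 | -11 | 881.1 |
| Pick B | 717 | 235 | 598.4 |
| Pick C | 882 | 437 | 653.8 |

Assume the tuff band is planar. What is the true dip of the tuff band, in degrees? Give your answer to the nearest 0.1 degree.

Let the plane be z = a·E + b·N + c.
Pick B−Pick A: 609a + 246b = −282.7;  Pick C−Pick A: 774a + 448b = −227.3.
Solving gives a = −0.85813, b = 0.97520.
Gradient magnitude |∇z| = √(a² + b²) = √(0.73638 + 0.95102) = 1.29900.
True dip = arctan(1.29900) = 52.4°, dipping toward SE (azimuth ≈ 139°).

52.4°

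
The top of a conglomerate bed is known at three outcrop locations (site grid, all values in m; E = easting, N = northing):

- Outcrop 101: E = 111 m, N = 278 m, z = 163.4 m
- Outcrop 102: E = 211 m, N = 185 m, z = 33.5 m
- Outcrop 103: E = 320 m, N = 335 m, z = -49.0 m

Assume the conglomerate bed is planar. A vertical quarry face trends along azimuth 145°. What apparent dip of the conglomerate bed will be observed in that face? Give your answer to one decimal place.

Two edge vectors: Outcrop 101→Outcrop 102 = (100, -93, -129.9), Outcrop 101→Outcrop 103 = (209, 57, -212.4).
Normal n = (Outcrop 101→Outcrop 102) × (Outcrop 101→Outcrop 103) = (27157.5, -5909.1, 25137).
So ∂z/∂E = −n_x/n_z = −1.08038 and ∂z/∂N = −n_y/n_z = 0.23508.
Unit vector along 145° is (sin 145°, cos 145°) = (0.5736, -0.8192).
Slope in that direction = a·(0.5736) + b·(-0.8192) = −0.81224.
Apparent dip = arctan|0.81224| = 39.1° (true dip is 47.9°, so apparent ≤ true as expected).

39.1°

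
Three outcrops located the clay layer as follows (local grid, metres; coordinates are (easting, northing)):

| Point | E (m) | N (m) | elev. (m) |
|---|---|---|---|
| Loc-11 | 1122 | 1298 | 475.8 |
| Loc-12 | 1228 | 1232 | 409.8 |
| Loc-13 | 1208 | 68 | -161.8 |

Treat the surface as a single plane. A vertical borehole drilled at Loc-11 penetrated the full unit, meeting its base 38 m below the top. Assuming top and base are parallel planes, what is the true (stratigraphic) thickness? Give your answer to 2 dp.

Let the plane be z = a·E + b·N + c.
Loc-12−Loc-11: 106a − 66b = −66;  Loc-13−Loc-11: 86a − 1230b = −637.6.
Solving gives a = −0.31353, b = 0.49645.
|∇z| = √(a²+b²) = 0.58717, so dip δ = arctan(0.58717) = 30.42°.
True thickness = vertical thickness × cos δ = 38 × cos 30.42° = 32.77 m.

32.77 m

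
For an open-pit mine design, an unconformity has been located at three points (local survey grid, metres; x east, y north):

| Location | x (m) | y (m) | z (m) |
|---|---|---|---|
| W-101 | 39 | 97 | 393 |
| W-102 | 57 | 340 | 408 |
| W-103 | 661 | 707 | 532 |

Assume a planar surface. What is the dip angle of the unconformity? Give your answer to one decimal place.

Two edge vectors: W-101→W-102 = (18, 243, 15), W-101→W-103 = (622, 610, 139).
Normal n = (W-101→W-102) × (W-101→W-103) = (24627, 6828, -140166).
So ∂z/∂x = −n_x/n_z = 0.17570 and ∂z/∂y = −n_y/n_z = 0.04871.
Gradient magnitude |∇z| = √(a² + b²) = √(0.03087 + 0.00237) = 0.18233.
True dip = arctan(0.18233) = 10.3°, dipping toward WSW (azimuth ≈ 255°).

10.3°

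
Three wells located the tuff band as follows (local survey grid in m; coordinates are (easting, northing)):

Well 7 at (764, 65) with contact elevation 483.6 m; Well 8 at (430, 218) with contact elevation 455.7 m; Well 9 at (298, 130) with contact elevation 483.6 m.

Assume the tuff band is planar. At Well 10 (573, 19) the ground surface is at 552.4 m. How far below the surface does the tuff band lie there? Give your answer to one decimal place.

49.8 m

Let the plane be z = a·E + b·N + c.
Well 8−Well 7: −334a + 153b = −27.9;  Well 9−Well 7: −466a + 65b = 0.
Solving gives a = −0.03657, b = −0.26219.
Then c = 483.6 − a·764 − b·65 = 528.58.
At (573, 19): z_contact = −20.96 − 4.98 + 528.58 = 502.65 m.
Depth below ground = 552.4 − 502.65 = 49.8 m.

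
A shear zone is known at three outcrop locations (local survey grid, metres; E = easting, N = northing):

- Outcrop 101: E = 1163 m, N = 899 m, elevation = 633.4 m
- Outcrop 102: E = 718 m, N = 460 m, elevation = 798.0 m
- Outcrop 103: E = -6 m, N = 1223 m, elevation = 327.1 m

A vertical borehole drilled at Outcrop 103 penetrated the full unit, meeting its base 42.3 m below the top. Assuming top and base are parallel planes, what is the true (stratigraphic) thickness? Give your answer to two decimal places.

37.61 m

Let the plane be z = a·E + b·N + c.
Outcrop 102−Outcrop 101: −445a − 439b = 164.6;  Outcrop 103−Outcrop 101: −1169a + 324b = −306.3.
Solving gives a = 0.12342, b = −0.50005.
|∇z| = √(a²+b²) = 0.51506, so dip δ = arctan(0.51506) = 27.25°.
True thickness = vertical thickness × cos δ = 42.3 × cos 27.25° = 37.61 m.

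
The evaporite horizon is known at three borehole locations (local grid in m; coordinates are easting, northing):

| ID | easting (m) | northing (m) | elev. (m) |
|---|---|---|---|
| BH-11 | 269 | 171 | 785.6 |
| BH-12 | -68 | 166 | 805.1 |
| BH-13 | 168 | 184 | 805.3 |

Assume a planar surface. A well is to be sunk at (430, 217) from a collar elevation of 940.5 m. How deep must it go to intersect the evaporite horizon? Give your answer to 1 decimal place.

122.5 m

Two edge vectors: BH-11→BH-12 = (-337, -5, 19.5), BH-11→BH-13 = (-101, 13, 19.7).
Normal n = (BH-11→BH-12) × (BH-11→BH-13) = (-352, 4669.4, -4886).
So ∂z/∂easting = −n_x/n_z = −0.07204 and ∂z/∂northing = −n_y/n_z = 0.95567.
Intercept c from BH-11: 785.6 + 19.38 − 163.42 = 641.56.
At (430, 217): z_contact = −30.98 + 207.38 + 641.56 = 817.96 m.
Depth below ground = 940.5 − 817.96 = 122.5 m.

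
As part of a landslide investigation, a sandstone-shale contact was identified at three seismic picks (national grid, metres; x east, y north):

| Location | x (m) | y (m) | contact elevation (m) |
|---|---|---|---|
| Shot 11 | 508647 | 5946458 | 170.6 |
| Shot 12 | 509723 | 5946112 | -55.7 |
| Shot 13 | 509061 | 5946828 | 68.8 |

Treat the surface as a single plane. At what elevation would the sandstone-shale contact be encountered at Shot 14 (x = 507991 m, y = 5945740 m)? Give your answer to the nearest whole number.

336 m

Two edge vectors: Shot 11→Shot 12 = (1076, -346, -226.3), Shot 11→Shot 13 = (414, 370, -101.8).
Normal n = (Shot 11→Shot 12) × (Shot 11→Shot 13) = (118953.8, 15848.6, 541364).
So ∂z/∂x = −n_x/n_z = −0.21972979 and ∂z/∂y = −n_y/n_z = −0.02927531.
Intercept c from Shot 11: 170.6 + 111764.90 + 174084.41 = 286019.91.
At (507991, 5945740): z = −111620.8 − 174063.4 + 286019.91 = 335.8 m.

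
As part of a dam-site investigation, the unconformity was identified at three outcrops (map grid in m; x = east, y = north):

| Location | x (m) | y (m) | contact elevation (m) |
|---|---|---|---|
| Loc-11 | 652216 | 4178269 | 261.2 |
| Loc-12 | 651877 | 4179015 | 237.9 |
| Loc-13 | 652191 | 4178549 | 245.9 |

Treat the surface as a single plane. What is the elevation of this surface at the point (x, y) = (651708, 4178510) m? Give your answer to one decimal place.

279.2 m

Two edge vectors: Loc-11→Loc-12 = (-339, 746, -23.3), Loc-11→Loc-13 = (-25, 280, -15.3).
Normal n = (Loc-11→Loc-12) × (Loc-11→Loc-13) = (-4889.8, -4604.2, -76270).
So ∂z/∂x = −n_x/n_z = −0.064111708 and ∂z/∂y = −n_y/n_z = −0.060367117.
Intercept c from Loc-11: 261.2 + 41814.68 + 252230.05 = 294305.93.
At (651708, 4178510): z = −41782.1 − 252244.6 + 294305.93 = 279.2 m.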